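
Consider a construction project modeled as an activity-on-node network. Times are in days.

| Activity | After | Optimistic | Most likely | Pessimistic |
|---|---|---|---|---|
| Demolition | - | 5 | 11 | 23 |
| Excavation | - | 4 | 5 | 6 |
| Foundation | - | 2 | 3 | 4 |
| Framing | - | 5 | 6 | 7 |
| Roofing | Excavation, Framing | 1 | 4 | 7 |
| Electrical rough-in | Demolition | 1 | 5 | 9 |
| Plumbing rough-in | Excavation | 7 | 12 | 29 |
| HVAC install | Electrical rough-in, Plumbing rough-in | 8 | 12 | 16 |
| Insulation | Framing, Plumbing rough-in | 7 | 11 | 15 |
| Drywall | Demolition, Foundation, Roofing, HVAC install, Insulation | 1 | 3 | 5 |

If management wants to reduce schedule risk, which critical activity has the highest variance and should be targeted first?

Plumbing rough-in

te_Demolition = (5 + 4·11 + 23)/6 = 72/6 = 12; σ²_Demolition = ((23−5)/6)² = 9.000
te_Excavation = (4 + 4·5 + 6)/6 = 30/6 = 5; σ²_Excavation = ((6−4)/6)² = 0.111
te_Foundation = (2 + 4·3 + 4)/6 = 18/6 = 3; σ²_Foundation = ((4−2)/6)² = 0.111
te_Framing = (5 + 4·6 + 7)/6 = 36/6 = 6; σ²_Framing = ((7−5)/6)² = 0.111
te_Roofing = (1 + 4·4 + 7)/6 = 24/6 = 4; σ²_Roofing = ((7−1)/6)² = 1.000
te_Electrical rough-in = (1 + 4·5 + 9)/6 = 30/6 = 5; σ²_Electrical rough-in = ((9−1)/6)² = 1.778
te_Plumbing rough-in = (7 + 4·12 + 29)/6 = 84/6 = 14; σ²_Plumbing rough-in = ((29−7)/6)² = 13.444
te_HVAC install = (8 + 4·12 + 16)/6 = 72/6 = 12; σ²_HVAC install = ((16−8)/6)² = 1.778
te_Insulation = (7 + 4·11 + 15)/6 = 66/6 = 11; σ²_Insulation = ((15−7)/6)² = 1.778
te_Drywall = (1 + 4·3 + 5)/6 = 18/6 = 3; σ²_Drywall = ((5−1)/6)² = 0.444

Forward pass:
ES_Demolition = 0; EF_Demolition = 12
ES_Excavation = 0; EF_Excavation = 5
ES_Foundation = 0; EF_Foundation = 3
ES_Framing = 0; EF_Framing = 6
ES_Roofing = max(EF_Excavation=5, EF_Framing=6) = 6; EF_Roofing = 6+4 = 10
ES_Electrical rough-in = 12; EF_Electrical rough-in = 12+5 = 17
ES_Plumbing rough-in = 5; EF_Plumbing rough-in = 5+14 = 19
ES_HVAC install = max(EF_Electrical rough-in=17, EF_Plumbing rough-in=19) = 19; EF_HVAC install = 19+12 = 31
ES_Insulation = max(EF_Framing=6, EF_Plumbing rough-in=19) = 19; EF_Insulation = 19+11 = 30
ES_Drywall = max(EF_Demolition=12, EF_Foundation=3, EF_Roofing=10, EF_HVAC install=31, EF_Insulation=30) = 31; EF_Drywall = 31+3 = 34
Expected project duration μ = 34 days. Critical path: Excavation → Plumbing rough-in → HVAC install → Drywall.

Variances on critical path: σ²_Excavation=0.111, σ²_Plumbing rough-in=13.444, σ²_HVAC install=1.778, σ²_Drywall=0.444.
Largest is σ²_Plumbing rough-in = 13.444.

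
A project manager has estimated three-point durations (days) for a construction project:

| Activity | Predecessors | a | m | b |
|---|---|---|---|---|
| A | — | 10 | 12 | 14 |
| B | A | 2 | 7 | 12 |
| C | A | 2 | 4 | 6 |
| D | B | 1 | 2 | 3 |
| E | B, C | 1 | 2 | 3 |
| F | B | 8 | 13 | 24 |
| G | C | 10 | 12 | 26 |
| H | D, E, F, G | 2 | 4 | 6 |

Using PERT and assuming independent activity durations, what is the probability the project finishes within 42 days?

0.936

te_A = (10 + 4·12 + 14)/6 = 72/6 = 12; σ²_A = ((14−10)/6)² = 0.444
te_B = (2 + 4·7 + 12)/6 = 42/6 = 7; σ²_B = ((12−2)/6)² = 2.778
te_C = (2 + 4·4 + 6)/6 = 24/6 = 4; σ²_C = ((6−2)/6)² = 0.444
te_D = (1 + 4·2 + 3)/6 = 12/6 = 2; σ²_D = ((3−1)/6)² = 0.111
te_E = (1 + 4·2 + 3)/6 = 12/6 = 2; σ²_E = ((3−1)/6)² = 0.111
te_F = (8 + 4·13 + 24)/6 = 84/6 = 14; σ²_F = ((24−8)/6)² = 7.111
te_G = (10 + 4·12 + 26)/6 = 84/6 = 14; σ²_G = ((26−10)/6)² = 7.111
te_H = (2 + 4·4 + 6)/6 = 24/6 = 4; σ²_H = ((6−2)/6)² = 0.444

Forward pass:
ES_A = 0; EF_A = 12
ES_B = 12; EF_B = 12+7 = 19
ES_C = 12; EF_C = 12+4 = 16
ES_D = 19; EF_D = 19+2 = 21
ES_E = max(EF_B=19, EF_C=16) = 19; EF_E = 19+2 = 21
ES_F = 19; EF_F = 19+14 = 33
ES_G = 16; EF_G = 16+14 = 30
ES_H = max(EF_D=21, EF_E=21, EF_F=33, EF_G=30) = 33; EF_H = 33+4 = 37
Expected project duration μ = 37 days. Critical path: A → B → F → H.

Variance along critical path = 0.444 + 2.778 + 7.111 + 0.444 = 10.778; σ = √10.778 = 3.283 days.
Z = (42 − 37) / 3.283 = 1.523
P(T ≤ 42) = Φ(1.523) ≈ 0.936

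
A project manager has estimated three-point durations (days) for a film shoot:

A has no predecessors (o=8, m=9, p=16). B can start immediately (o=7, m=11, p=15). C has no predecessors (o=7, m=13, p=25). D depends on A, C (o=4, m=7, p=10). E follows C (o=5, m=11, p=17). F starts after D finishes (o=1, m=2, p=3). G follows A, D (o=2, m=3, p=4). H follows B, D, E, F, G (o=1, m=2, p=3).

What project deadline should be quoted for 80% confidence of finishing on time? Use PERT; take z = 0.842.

30.0 days

te_A = (8 + 4·9 + 16)/6 = 60/6 = 10; σ²_A = ((16−8)/6)² = 1.778
te_B = (7 + 4·11 + 15)/6 = 66/6 = 11; σ²_B = ((15−7)/6)² = 1.778
te_C = (7 + 4·13 + 25)/6 = 84/6 = 14; σ²_C = ((25−7)/6)² = 9.000
te_D = (4 + 4·7 + 10)/6 = 42/6 = 7; σ²_D = ((10−4)/6)² = 1.000
te_E = (5 + 4·11 + 17)/6 = 66/6 = 11; σ²_E = ((17−5)/6)² = 4.000
te_F = (1 + 4·2 + 3)/6 = 12/6 = 2; σ²_F = ((3−1)/6)² = 0.111
te_G = (2 + 4·3 + 4)/6 = 18/6 = 3; σ²_G = ((4−2)/6)² = 0.111
te_H = (1 + 4·2 + 3)/6 = 12/6 = 2; σ²_H = ((3−1)/6)² = 0.111

Forward pass:
ES_A = 0; EF_A = 10
ES_B = 0; EF_B = 11
ES_C = 0; EF_C = 14
ES_D = max(EF_A=10, EF_C=14) = 14; EF_D = 14+7 = 21
ES_E = 14; EF_E = 14+11 = 25
ES_F = 21; EF_F = 21+2 = 23
ES_G = max(EF_A=10, EF_D=21) = 21; EF_G = 21+3 = 24
ES_H = max(EF_B=11, EF_D=21, EF_E=25, EF_F=23, EF_G=24) = 25; EF_H = 25+2 = 27
Expected project duration μ = 27 days. Critical path: C → E → H.

Variance along critical path = 9.000 + 4.000 + 0.111 = 13.111; σ = 3.621 days.
D = μ + z·σ = 27 + 0.842·3.621 = 30.0 days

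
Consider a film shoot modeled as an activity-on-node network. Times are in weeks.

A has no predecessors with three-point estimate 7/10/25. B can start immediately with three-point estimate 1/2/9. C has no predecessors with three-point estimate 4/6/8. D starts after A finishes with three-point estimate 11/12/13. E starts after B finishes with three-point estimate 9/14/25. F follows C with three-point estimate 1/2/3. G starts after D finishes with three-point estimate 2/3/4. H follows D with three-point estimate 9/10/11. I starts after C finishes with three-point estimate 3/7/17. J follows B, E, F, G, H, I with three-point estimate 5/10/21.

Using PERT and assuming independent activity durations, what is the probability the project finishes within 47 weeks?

0.690

te_A = (7 + 4·10 + 25)/6 = 72/6 = 12; σ²_A = ((25−7)/6)² = 9.000
te_B = (1 + 4·2 + 9)/6 = 18/6 = 3; σ²_B = ((9−1)/6)² = 1.778
te_C = (4 + 4·6 + 8)/6 = 36/6 = 6; σ²_C = ((8−4)/6)² = 0.444
te_D = (11 + 4·12 + 13)/6 = 72/6 = 12; σ²_D = ((13−11)/6)² = 0.111
te_E = (9 + 4·14 + 25)/6 = 90/6 = 15; σ²_E = ((25−9)/6)² = 7.111
te_F = (1 + 4·2 + 3)/6 = 12/6 = 2; σ²_F = ((3−1)/6)² = 0.111
te_G = (2 + 4·3 + 4)/6 = 18/6 = 3; σ²_G = ((4−2)/6)² = 0.111
te_H = (9 + 4·10 + 11)/6 = 60/6 = 10; σ²_H = ((11−9)/6)² = 0.111
te_I = (3 + 4·7 + 17)/6 = 48/6 = 8; σ²_I = ((17−3)/6)² = 5.444
te_J = (5 + 4·10 + 21)/6 = 66/6 = 11; σ²_J = ((21−5)/6)² = 7.111

Forward pass:
ES_A = 0; EF_A = 12
ES_B = 0; EF_B = 3
ES_C = 0; EF_C = 6
ES_D = 12; EF_D = 12+12 = 24
ES_E = 3; EF_E = 3+15 = 18
ES_F = 6; EF_F = 6+2 = 8
ES_G = 24; EF_G = 24+3 = 27
ES_H = 24; EF_H = 24+10 = 34
ES_I = 6; EF_I = 6+8 = 14
ES_J = max(EF_B=3, EF_E=18, EF_F=8, EF_G=27, EF_H=34, EF_I=14) = 34; EF_J = 34+11 = 45
Expected project duration μ = 45 weeks. Critical path: A → D → H → J.

Variance along critical path = 9.000 + 0.111 + 0.111 + 7.111 = 16.333; σ = √16.333 = 4.041 weeks.
Z = (47 − 45) / 4.041 = 0.495
P(T ≤ 47) = Φ(0.495) ≈ 0.690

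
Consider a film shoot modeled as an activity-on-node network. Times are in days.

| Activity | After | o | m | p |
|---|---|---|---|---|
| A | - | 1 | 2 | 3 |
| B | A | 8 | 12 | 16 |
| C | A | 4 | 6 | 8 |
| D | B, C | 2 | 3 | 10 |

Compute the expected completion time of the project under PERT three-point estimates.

18 days

te_A = (1 + 4·2 + 3)/6 = 12/6 = 2
te_B = (8 + 4·12 + 16)/6 = 72/6 = 12
te_C = (4 + 4·6 + 8)/6 = 36/6 = 6
te_D = (2 + 4·3 + 10)/6 = 24/6 = 4

Forward pass:
ES_A = 0; EF_A = 2
ES_B = 2; EF_B = 2+12 = 14
ES_C = 2; EF_C = 2+6 = 8
ES_D = max(EF_B=14, EF_C=8) = 14; EF_D = 14+4 = 18
Expected project duration μ = 18 days. Critical path: A → B → D.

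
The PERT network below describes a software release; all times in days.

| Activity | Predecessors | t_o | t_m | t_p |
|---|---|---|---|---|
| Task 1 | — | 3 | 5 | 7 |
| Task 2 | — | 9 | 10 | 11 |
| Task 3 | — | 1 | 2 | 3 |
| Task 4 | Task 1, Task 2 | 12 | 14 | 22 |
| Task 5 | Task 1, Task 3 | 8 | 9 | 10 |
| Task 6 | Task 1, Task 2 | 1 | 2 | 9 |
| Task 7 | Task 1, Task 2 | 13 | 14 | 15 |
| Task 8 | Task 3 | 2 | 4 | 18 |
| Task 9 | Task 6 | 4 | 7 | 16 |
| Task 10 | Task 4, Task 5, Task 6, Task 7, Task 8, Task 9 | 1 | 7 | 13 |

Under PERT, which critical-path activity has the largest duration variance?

te_Task 1 = (3 + 4·5 + 7)/6 = 30/6 = 5; σ²_Task 1 = ((7−3)/6)² = 0.444
te_Task 2 = (9 + 4·10 + 11)/6 = 60/6 = 10; σ²_Task 2 = ((11−9)/6)² = 0.111
te_Task 3 = (1 + 4·2 + 3)/6 = 12/6 = 2; σ²_Task 3 = ((3−1)/6)² = 0.111
te_Task 4 = (12 + 4·14 + 22)/6 = 90/6 = 15; σ²_Task 4 = ((22−12)/6)² = 2.778
te_Task 5 = (8 + 4·9 + 10)/6 = 54/6 = 9; σ²_Task 5 = ((10−8)/6)² = 0.111
te_Task 6 = (1 + 4·2 + 9)/6 = 18/6 = 3; σ²_Task 6 = ((9−1)/6)² = 1.778
te_Task 7 = (13 + 4·14 + 15)/6 = 84/6 = 14; σ²_Task 7 = ((15−13)/6)² = 0.111
te_Task 8 = (2 + 4·4 + 18)/6 = 36/6 = 6; σ²_Task 8 = ((18−2)/6)² = 7.111
te_Task 9 = (4 + 4·7 + 16)/6 = 48/6 = 8; σ²_Task 9 = ((16−4)/6)² = 4.000
te_Task 10 = (1 + 4·7 + 13)/6 = 42/6 = 7; σ²_Task 10 = ((13−1)/6)² = 4.000

Forward pass:
ES_Task 1 = 0; EF_Task 1 = 5
ES_Task 2 = 0; EF_Task 2 = 10
ES_Task 3 = 0; EF_Task 3 = 2
ES_Task 4 = max(EF_Task 1=5, EF_Task 2=10) = 10; EF_Task 4 = 10+15 = 25
ES_Task 5 = max(EF_Task 1=5, EF_Task 3=2) = 5; EF_Task 5 = 5+9 = 14
ES_Task 6 = max(EF_Task 1=5, EF_Task 2=10) = 10; EF_Task 6 = 10+3 = 13
ES_Task 7 = max(EF_Task 1=5, EF_Task 2=10) = 10; EF_Task 7 = 10+14 = 24
ES_Task 8 = 2; EF_Task 8 = 2+6 = 8
ES_Task 9 = 13; EF_Task 9 = 13+8 = 21
ES_Task 10 = max(EF_Task 4=25, EF_Task 5=14, EF_Task 6=13, EF_Task 7=24, EF_Task 8=8, EF_Task 9=21) = 25; EF_Task 10 = 25+7 = 32
Expected project duration μ = 32 days. Critical path: Task 2 → Task 4 → Task 10.

Variances on critical path: σ²_Task 2=0.111, σ²_Task 4=2.778, σ²_Task 10=4.000.
Largest is σ²_Task 10 = 4.000.

Task 10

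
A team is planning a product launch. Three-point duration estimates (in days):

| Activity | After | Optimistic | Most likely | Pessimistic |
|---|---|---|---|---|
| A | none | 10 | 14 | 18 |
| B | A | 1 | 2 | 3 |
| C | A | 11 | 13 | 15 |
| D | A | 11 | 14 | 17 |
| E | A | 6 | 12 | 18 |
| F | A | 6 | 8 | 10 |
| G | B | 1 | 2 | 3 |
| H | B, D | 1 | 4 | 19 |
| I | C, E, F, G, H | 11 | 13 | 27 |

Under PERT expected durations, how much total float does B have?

te_A = (10 + 4·14 + 18)/6 = 84/6 = 14
te_B = (1 + 4·2 + 3)/6 = 12/6 = 2
te_C = (11 + 4·13 + 15)/6 = 78/6 = 13
te_D = (11 + 4·14 + 17)/6 = 84/6 = 14
te_E = (6 + 4·12 + 18)/6 = 72/6 = 12
te_F = (6 + 4·8 + 10)/6 = 48/6 = 8
te_G = (1 + 4·2 + 3)/6 = 12/6 = 2
te_H = (1 + 4·4 + 19)/6 = 36/6 = 6
te_I = (11 + 4·13 + 27)/6 = 90/6 = 15

Forward pass:
ES_A = 0; EF_A = 14
ES_B = 14; EF_B = 14+2 = 16
ES_C = 14; EF_C = 14+13 = 27
ES_D = 14; EF_D = 14+14 = 28
ES_E = 14; EF_E = 14+12 = 26
ES_F = 14; EF_F = 14+8 = 22
ES_G = 16; EF_G = 16+2 = 18
ES_H = max(EF_B=16, EF_D=28) = 28; EF_H = 28+6 = 34
ES_I = max(EF_C=27, EF_E=26, EF_F=22, EF_G=18, EF_H=34) = 34; EF_I = 34+15 = 49
Expected project duration μ = 49 days. Critical path: A → D → H → I.

Backward pass:
LF_I = 49; LS_I = 49−15 = 34
LF_H = LS_I = 34; LS_H = 34−6 = 28
LF_G = LS_I = 34; LS_G = 34−2 = 32
LF_F = LS_I = 34; LS_F = 34−8 = 26
LF_E = LS_I = 34; LS_E = 34−12 = 22
LF_D = LS_H = 28; LS_D = 28−14 = 14
LF_C = LS_I = 34; LS_C = 34−13 = 21
LF_B = min(LS_G=32, LS_H=28) = 28; LS_B = 28−2 = 26
LF_A = min(LS_B=26, LS_C=21, LS_D=14, LS_E=22, LS_F=26) = 14; LS_A = 14−14 = 0
Slack_B = LS_B − ES_B = 26 − 14 = 12

12 days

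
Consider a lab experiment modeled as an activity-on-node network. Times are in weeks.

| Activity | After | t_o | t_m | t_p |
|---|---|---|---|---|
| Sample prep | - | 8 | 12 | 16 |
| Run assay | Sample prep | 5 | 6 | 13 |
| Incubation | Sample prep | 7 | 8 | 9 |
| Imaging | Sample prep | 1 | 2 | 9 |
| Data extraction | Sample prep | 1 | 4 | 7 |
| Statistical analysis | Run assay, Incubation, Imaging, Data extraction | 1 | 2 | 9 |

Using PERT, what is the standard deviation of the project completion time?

te_Sample prep = (8 + 4·12 + 16)/6 = 72/6 = 12; σ²_Sample prep = ((16−8)/6)² = 1.778
te_Run assay = (5 + 4·6 + 13)/6 = 42/6 = 7; σ²_Run assay = ((13−5)/6)² = 1.778
te_Incubation = (7 + 4·8 + 9)/6 = 48/6 = 8; σ²_Incubation = ((9−7)/6)² = 0.111
te_Imaging = (1 + 4·2 + 9)/6 = 18/6 = 3; σ²_Imaging = ((9−1)/6)² = 1.778
te_Data extraction = (1 + 4·4 + 7)/6 = 24/6 = 4; σ²_Data extraction = ((7−1)/6)² = 1.000
te_Statistical analysis = (1 + 4·2 + 9)/6 = 18/6 = 3; σ²_Statistical analysis = ((9−1)/6)² = 1.778

Forward pass:
ES_Sample prep = 0; EF_Sample prep = 12
ES_Run assay = 12; EF_Run assay = 12+7 = 19
ES_Incubation = 12; EF_Incubation = 12+8 = 20
ES_Imaging = 12; EF_Imaging = 12+3 = 15
ES_Data extraction = 12; EF_Data extraction = 12+4 = 16
ES_Statistical analysis = max(EF_Run assay=19, EF_Incubation=20, EF_Imaging=15, EF_Data extraction=16) = 20; EF_Statistical analysis = 20+3 = 23
Expected project duration μ = 23 weeks. Critical path: Sample prep → Incubation → Statistical analysis.

Variance along critical path = 1.778 + 0.111 + 1.778 = 3.667
σ = √3.667 = 1.915 weeks

1.91 weeks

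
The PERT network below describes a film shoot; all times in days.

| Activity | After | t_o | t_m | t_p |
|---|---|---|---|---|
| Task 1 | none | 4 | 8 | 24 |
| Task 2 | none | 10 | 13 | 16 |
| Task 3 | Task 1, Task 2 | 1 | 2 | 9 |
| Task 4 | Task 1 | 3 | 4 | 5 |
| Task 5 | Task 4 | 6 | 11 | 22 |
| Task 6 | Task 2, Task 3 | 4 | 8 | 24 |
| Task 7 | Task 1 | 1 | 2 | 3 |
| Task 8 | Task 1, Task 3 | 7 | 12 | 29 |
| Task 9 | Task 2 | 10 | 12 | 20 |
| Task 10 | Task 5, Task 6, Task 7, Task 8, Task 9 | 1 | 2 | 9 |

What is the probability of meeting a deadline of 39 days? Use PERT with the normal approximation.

te_Task 1 = (4 + 4·8 + 24)/6 = 60/6 = 10; σ²_Task 1 = ((24−4)/6)² = 11.111
te_Task 2 = (10 + 4·13 + 16)/6 = 78/6 = 13; σ²_Task 2 = ((16−10)/6)² = 1.000
te_Task 3 = (1 + 4·2 + 9)/6 = 18/6 = 3; σ²_Task 3 = ((9−1)/6)² = 1.778
te_Task 4 = (3 + 4·4 + 5)/6 = 24/6 = 4; σ²_Task 4 = ((5−3)/6)² = 0.111
te_Task 5 = (6 + 4·11 + 22)/6 = 72/6 = 12; σ²_Task 5 = ((22−6)/6)² = 7.111
te_Task 6 = (4 + 4·8 + 24)/6 = 60/6 = 10; σ²_Task 6 = ((24−4)/6)² = 11.111
te_Task 7 = (1 + 4·2 + 3)/6 = 12/6 = 2; σ²_Task 7 = ((3−1)/6)² = 0.111
te_Task 8 = (7 + 4·12 + 29)/6 = 84/6 = 14; σ²_Task 8 = ((29−7)/6)² = 13.444
te_Task 9 = (10 + 4·12 + 20)/6 = 78/6 = 13; σ²_Task 9 = ((20−10)/6)² = 2.778
te_Task 10 = (1 + 4·2 + 9)/6 = 18/6 = 3; σ²_Task 10 = ((9−1)/6)² = 1.778

Forward pass:
ES_Task 1 = 0; EF_Task 1 = 10
ES_Task 2 = 0; EF_Task 2 = 13
ES_Task 3 = max(EF_Task 1=10, EF_Task 2=13) = 13; EF_Task 3 = 13+3 = 16
ES_Task 4 = 10; EF_Task 4 = 10+4 = 14
ES_Task 5 = 14; EF_Task 5 = 14+12 = 26
ES_Task 6 = max(EF_Task 2=13, EF_Task 3=16) = 16; EF_Task 6 = 16+10 = 26
ES_Task 7 = 10; EF_Task 7 = 10+2 = 12
ES_Task 8 = max(EF_Task 1=10, EF_Task 3=16) = 16; EF_Task 8 = 16+14 = 30
ES_Task 9 = 13; EF_Task 9 = 13+13 = 26
ES_Task 10 = max(EF_Task 5=26, EF_Task 6=26, EF_Task 7=12, EF_Task 8=30, EF_Task 9=26) = 30; EF_Task 10 = 30+3 = 33
Expected project duration μ = 33 days. Critical path: Task 2 → Task 3 → Task 8 → Task 10.

Variance along critical path = 1.000 + 1.778 + 13.444 + 1.778 = 18.000; σ = √18.000 = 4.243 days.
Z = (39 − 33) / 4.243 = 1.414
P(T ≤ 39) = Φ(1.414) ≈ 0.921

0.921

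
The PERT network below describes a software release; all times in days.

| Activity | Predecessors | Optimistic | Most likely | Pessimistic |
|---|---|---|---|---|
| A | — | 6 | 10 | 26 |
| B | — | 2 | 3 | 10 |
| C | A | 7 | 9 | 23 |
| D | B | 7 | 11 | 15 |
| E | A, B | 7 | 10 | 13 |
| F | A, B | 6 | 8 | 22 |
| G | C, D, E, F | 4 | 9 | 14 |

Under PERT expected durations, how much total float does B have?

te_A = (6 + 4·10 + 26)/6 = 72/6 = 12
te_B = (2 + 4·3 + 10)/6 = 24/6 = 4
te_C = (7 + 4·9 + 23)/6 = 66/6 = 11
te_D = (7 + 4·11 + 15)/6 = 66/6 = 11
te_E = (7 + 4·10 + 13)/6 = 60/6 = 10
te_F = (6 + 4·8 + 22)/6 = 60/6 = 10
te_G = (4 + 4·9 + 14)/6 = 54/6 = 9

Forward pass:
ES_A = 0; EF_A = 12
ES_B = 0; EF_B = 4
ES_C = 12; EF_C = 12+11 = 23
ES_D = 4; EF_D = 4+11 = 15
ES_E = max(EF_A=12, EF_B=4) = 12; EF_E = 12+10 = 22
ES_F = max(EF_A=12, EF_B=4) = 12; EF_F = 12+10 = 22
ES_G = max(EF_C=23, EF_D=15, EF_E=22, EF_F=22) = 23; EF_G = 23+9 = 32
Expected project duration μ = 32 days. Critical path: A → C → G.

Backward pass:
LF_G = 32; LS_G = 32−9 = 23
LF_F = LS_G = 23; LS_F = 23−10 = 13
LF_E = LS_G = 23; LS_E = 23−10 = 13
LF_D = LS_G = 23; LS_D = 23−11 = 12
LF_C = LS_G = 23; LS_C = 23−11 = 12
LF_B = min(LS_D=12, LS_E=13, LS_F=13) = 12; LS_B = 12−4 = 8
LF_A = min(LS_C=12, LS_E=13, LS_F=13) = 12; LS_A = 12−12 = 0
Slack_B = LS_B − ES_B = 8 − 0 = 8

8 days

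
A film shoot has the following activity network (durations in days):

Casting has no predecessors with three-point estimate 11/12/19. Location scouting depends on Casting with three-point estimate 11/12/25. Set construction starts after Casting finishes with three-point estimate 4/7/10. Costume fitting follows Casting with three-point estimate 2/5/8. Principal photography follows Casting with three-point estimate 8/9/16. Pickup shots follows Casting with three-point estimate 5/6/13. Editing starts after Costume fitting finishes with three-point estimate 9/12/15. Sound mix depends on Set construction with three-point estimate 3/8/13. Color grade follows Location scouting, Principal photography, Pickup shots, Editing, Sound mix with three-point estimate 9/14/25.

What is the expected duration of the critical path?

45 days

te_Casting = (11 + 4·12 + 19)/6 = 78/6 = 13
te_Location scouting = (11 + 4·12 + 25)/6 = 84/6 = 14
te_Set construction = (4 + 4·7 + 10)/6 = 42/6 = 7
te_Costume fitting = (2 + 4·5 + 8)/6 = 30/6 = 5
te_Principal photography = (8 + 4·9 + 16)/6 = 60/6 = 10
te_Pickup shots = (5 + 4·6 + 13)/6 = 42/6 = 7
te_Editing = (9 + 4·12 + 15)/6 = 72/6 = 12
te_Sound mix = (3 + 4·8 + 13)/6 = 48/6 = 8
te_Color grade = (9 + 4·14 + 25)/6 = 90/6 = 15

Forward pass:
ES_Casting = 0; EF_Casting = 13
ES_Location scouting = 13; EF_Location scouting = 13+14 = 27
ES_Set construction = 13; EF_Set construction = 13+7 = 20
ES_Costume fitting = 13; EF_Costume fitting = 13+5 = 18
ES_Principal photography = 13; EF_Principal photography = 13+10 = 23
ES_Pickup shots = 13; EF_Pickup shots = 13+7 = 20
ES_Editing = 18; EF_Editing = 18+12 = 30
ES_Sound mix = 20; EF_Sound mix = 20+8 = 28
ES_Color grade = max(EF_Location scouting=27, EF_Principal photography=23, EF_Pickup shots=20, EF_Editing=30, EF_Sound mix=28) = 30; EF_Color grade = 30+15 = 45
Expected project duration μ = 45 days. Critical path: Casting → Costume fitting → Editing → Color grade.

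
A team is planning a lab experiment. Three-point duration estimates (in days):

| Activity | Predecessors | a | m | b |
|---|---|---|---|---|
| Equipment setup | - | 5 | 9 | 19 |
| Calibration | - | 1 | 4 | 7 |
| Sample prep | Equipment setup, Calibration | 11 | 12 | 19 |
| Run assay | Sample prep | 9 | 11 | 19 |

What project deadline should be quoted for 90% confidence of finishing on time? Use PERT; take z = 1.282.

te_Equipment setup = (5 + 4·9 + 19)/6 = 60/6 = 10; σ²_Equipment setup = ((19−5)/6)² = 5.444
te_Calibration = (1 + 4·4 + 7)/6 = 24/6 = 4; σ²_Calibration = ((7−1)/6)² = 1.000
te_Sample prep = (11 + 4·12 + 19)/6 = 78/6 = 13; σ²_Sample prep = ((19−11)/6)² = 1.778
te_Run assay = (9 + 4·11 + 19)/6 = 72/6 = 12; σ²_Run assay = ((19−9)/6)² = 2.778

Forward pass:
ES_Equipment setup = 0; EF_Equipment setup = 10
ES_Calibration = 0; EF_Calibration = 4
ES_Sample prep = max(EF_Equipment setup=10, EF_Calibration=4) = 10; EF_Sample prep = 10+13 = 23
ES_Run assay = 23; EF_Run assay = 23+12 = 35
Expected project duration μ = 35 days. Critical path: Equipment setup → Sample prep → Run assay.

Variance along critical path = 5.444 + 1.778 + 2.778 = 10.000; σ = 3.162 days.
D = μ + z·σ = 35 + 1.282·3.162 = 39.1 days

39.1 days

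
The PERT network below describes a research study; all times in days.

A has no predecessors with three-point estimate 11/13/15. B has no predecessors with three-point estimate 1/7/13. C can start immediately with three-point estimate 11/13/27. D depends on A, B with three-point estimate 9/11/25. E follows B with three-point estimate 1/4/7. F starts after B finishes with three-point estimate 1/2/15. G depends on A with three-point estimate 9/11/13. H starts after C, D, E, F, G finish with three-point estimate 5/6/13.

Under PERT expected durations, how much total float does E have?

te_A = (11 + 4·13 + 15)/6 = 78/6 = 13
te_B = (1 + 4·7 + 13)/6 = 42/6 = 7
te_C = (11 + 4·13 + 27)/6 = 90/6 = 15
te_D = (9 + 4·11 + 25)/6 = 78/6 = 13
te_E = (1 + 4·4 + 7)/6 = 24/6 = 4
te_F = (1 + 4·2 + 15)/6 = 24/6 = 4
te_G = (9 + 4·11 + 13)/6 = 66/6 = 11
te_H = (5 + 4·6 + 13)/6 = 42/6 = 7

Forward pass:
ES_A = 0; EF_A = 13
ES_B = 0; EF_B = 7
ES_C = 0; EF_C = 15
ES_D = max(EF_A=13, EF_B=7) = 13; EF_D = 13+13 = 26
ES_E = 7; EF_E = 7+4 = 11
ES_F = 7; EF_F = 7+4 = 11
ES_G = 13; EF_G = 13+11 = 24
ES_H = max(EF_C=15, EF_D=26, EF_E=11, EF_F=11, EF_G=24) = 26; EF_H = 26+7 = 33
Expected project duration μ = 33 days. Critical path: A → D → H.

Backward pass:
LF_H = 33; LS_H = 33−7 = 26
LF_G = LS_H = 26; LS_G = 26−11 = 15
LF_F = LS_H = 26; LS_F = 26−4 = 22
LF_E = LS_H = 26; LS_E = 26−4 = 22
LF_D = LS_H = 26; LS_D = 26−13 = 13
LF_C = LS_H = 26; LS_C = 26−15 = 11
LF_B = min(LS_D=13, LS_E=22, LS_F=22) = 13; LS_B = 13−7 = 6
LF_A = min(LS_D=13, LS_G=15) = 13; LS_A = 13−13 = 0
Slack_E = LS_E − ES_E = 22 − 7 = 15

15 days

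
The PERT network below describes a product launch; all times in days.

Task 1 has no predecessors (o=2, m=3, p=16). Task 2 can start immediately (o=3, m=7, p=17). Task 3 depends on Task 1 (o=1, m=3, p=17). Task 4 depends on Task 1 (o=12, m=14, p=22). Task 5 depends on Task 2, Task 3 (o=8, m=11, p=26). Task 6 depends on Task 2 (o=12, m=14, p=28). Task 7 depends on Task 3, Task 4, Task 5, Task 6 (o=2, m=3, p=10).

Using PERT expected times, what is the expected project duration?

28 days

te_Task 1 = (2 + 4·3 + 16)/6 = 30/6 = 5
te_Task 2 = (3 + 4·7 + 17)/6 = 48/6 = 8
te_Task 3 = (1 + 4·3 + 17)/6 = 30/6 = 5
te_Task 4 = (12 + 4·14 + 22)/6 = 90/6 = 15
te_Task 5 = (8 + 4·11 + 26)/6 = 78/6 = 13
te_Task 6 = (12 + 4·14 + 28)/6 = 96/6 = 16
te_Task 7 = (2 + 4·3 + 10)/6 = 24/6 = 4

Forward pass:
ES_Task 1 = 0; EF_Task 1 = 5
ES_Task 2 = 0; EF_Task 2 = 8
ES_Task 3 = 5; EF_Task 3 = 5+5 = 10
ES_Task 4 = 5; EF_Task 4 = 5+15 = 20
ES_Task 5 = max(EF_Task 2=8, EF_Task 3=10) = 10; EF_Task 5 = 10+13 = 23
ES_Task 6 = 8; EF_Task 6 = 8+16 = 24
ES_Task 7 = max(EF_Task 3=10, EF_Task 4=20, EF_Task 5=23, EF_Task 6=24) = 24; EF_Task 7 = 24+4 = 28
Expected project duration μ = 28 days. Critical path: Task 2 → Task 6 → Task 7.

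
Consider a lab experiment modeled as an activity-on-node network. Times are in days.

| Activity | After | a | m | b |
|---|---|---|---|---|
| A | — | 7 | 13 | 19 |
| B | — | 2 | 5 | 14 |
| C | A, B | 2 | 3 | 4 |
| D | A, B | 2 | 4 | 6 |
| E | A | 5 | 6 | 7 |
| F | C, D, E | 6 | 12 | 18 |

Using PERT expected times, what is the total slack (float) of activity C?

3 days

te_A = (7 + 4·13 + 19)/6 = 78/6 = 13
te_B = (2 + 4·5 + 14)/6 = 36/6 = 6
te_C = (2 + 4·3 + 4)/6 = 18/6 = 3
te_D = (2 + 4·4 + 6)/6 = 24/6 = 4
te_E = (5 + 4·6 + 7)/6 = 36/6 = 6
te_F = (6 + 4·12 + 18)/6 = 72/6 = 12

Forward pass:
ES_A = 0; EF_A = 13
ES_B = 0; EF_B = 6
ES_C = max(EF_A=13, EF_B=6) = 13; EF_C = 13+3 = 16
ES_D = max(EF_A=13, EF_B=6) = 13; EF_D = 13+4 = 17
ES_E = 13; EF_E = 13+6 = 19
ES_F = max(EF_C=16, EF_D=17, EF_E=19) = 19; EF_F = 19+12 = 31
Expected project duration μ = 31 days. Critical path: A → E → F.

Backward pass:
LF_F = 31; LS_F = 31−12 = 19
LF_E = LS_F = 19; LS_E = 19−6 = 13
LF_D = LS_F = 19; LS_D = 19−4 = 15
LF_C = LS_F = 19; LS_C = 19−3 = 16
LF_B = min(LS_C=16, LS_D=15) = 15; LS_B = 15−6 = 9
LF_A = min(LS_C=16, LS_D=15, LS_E=13) = 13; LS_A = 13−13 = 0
Slack_C = LS_C − ES_C = 16 − 13 = 3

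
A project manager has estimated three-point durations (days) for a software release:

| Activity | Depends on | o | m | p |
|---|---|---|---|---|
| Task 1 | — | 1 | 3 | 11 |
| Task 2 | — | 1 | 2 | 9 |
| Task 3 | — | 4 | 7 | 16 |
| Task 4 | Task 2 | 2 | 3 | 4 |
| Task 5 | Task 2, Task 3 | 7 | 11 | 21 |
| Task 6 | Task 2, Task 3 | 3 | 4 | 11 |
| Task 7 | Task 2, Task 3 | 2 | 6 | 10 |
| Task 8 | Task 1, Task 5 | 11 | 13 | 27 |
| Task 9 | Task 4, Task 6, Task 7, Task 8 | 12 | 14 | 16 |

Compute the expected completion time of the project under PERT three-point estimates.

49 days

te_Task 1 = (1 + 4·3 + 11)/6 = 24/6 = 4
te_Task 2 = (1 + 4·2 + 9)/6 = 18/6 = 3
te_Task 3 = (4 + 4·7 + 16)/6 = 48/6 = 8
te_Task 4 = (2 + 4·3 + 4)/6 = 18/6 = 3
te_Task 5 = (7 + 4·11 + 21)/6 = 72/6 = 12
te_Task 6 = (3 + 4·4 + 11)/6 = 30/6 = 5
te_Task 7 = (2 + 4·6 + 10)/6 = 36/6 = 6
te_Task 8 = (11 + 4·13 + 27)/6 = 90/6 = 15
te_Task 9 = (12 + 4·14 + 16)/6 = 84/6 = 14

Forward pass:
ES_Task 1 = 0; EF_Task 1 = 4
ES_Task 2 = 0; EF_Task 2 = 3
ES_Task 3 = 0; EF_Task 3 = 8
ES_Task 4 = 3; EF_Task 4 = 3+3 = 6
ES_Task 5 = max(EF_Task 2=3, EF_Task 3=8) = 8; EF_Task 5 = 8+12 = 20
ES_Task 6 = max(EF_Task 2=3, EF_Task 3=8) = 8; EF_Task 6 = 8+5 = 13
ES_Task 7 = max(EF_Task 2=3, EF_Task 3=8) = 8; EF_Task 7 = 8+6 = 14
ES_Task 8 = max(EF_Task 1=4, EF_Task 5=20) = 20; EF_Task 8 = 20+15 = 35
ES_Task 9 = max(EF_Task 4=6, EF_Task 6=13, EF_Task 7=14, EF_Task 8=35) = 35; EF_Task 9 = 35+14 = 49
Expected project duration μ = 49 days. Critical path: Task 3 → Task 5 → Task 8 → Task 9.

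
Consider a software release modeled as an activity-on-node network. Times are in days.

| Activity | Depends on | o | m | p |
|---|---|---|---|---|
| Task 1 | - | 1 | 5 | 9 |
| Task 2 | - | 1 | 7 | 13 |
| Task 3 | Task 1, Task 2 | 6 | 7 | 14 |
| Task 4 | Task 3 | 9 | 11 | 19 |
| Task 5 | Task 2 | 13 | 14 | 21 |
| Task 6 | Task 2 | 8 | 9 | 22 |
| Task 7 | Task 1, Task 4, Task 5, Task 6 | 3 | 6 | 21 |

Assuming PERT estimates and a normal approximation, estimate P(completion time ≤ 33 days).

te_Task 1 = (1 + 4·5 + 9)/6 = 30/6 = 5; σ²_Task 1 = ((9−1)/6)² = 1.778
te_Task 2 = (1 + 4·7 + 13)/6 = 42/6 = 7; σ²_Task 2 = ((13−1)/6)² = 4.000
te_Task 3 = (6 + 4·7 + 14)/6 = 48/6 = 8; σ²_Task 3 = ((14−6)/6)² = 1.778
te_Task 4 = (9 + 4·11 + 19)/6 = 72/6 = 12; σ²_Task 4 = ((19−9)/6)² = 2.778
te_Task 5 = (13 + 4·14 + 21)/6 = 90/6 = 15; σ²_Task 5 = ((21−13)/6)² = 1.778
te_Task 6 = (8 + 4·9 + 22)/6 = 66/6 = 11; σ²_Task 6 = ((22−8)/6)² = 5.444
te_Task 7 = (3 + 4·6 + 21)/6 = 48/6 = 8; σ²_Task 7 = ((21−3)/6)² = 9.000

Forward pass:
ES_Task 1 = 0; EF_Task 1 = 5
ES_Task 2 = 0; EF_Task 2 = 7
ES_Task 3 = max(EF_Task 1=5, EF_Task 2=7) = 7; EF_Task 3 = 7+8 = 15
ES_Task 4 = 15; EF_Task 4 = 15+12 = 27
ES_Task 5 = 7; EF_Task 5 = 7+15 = 22
ES_Task 6 = 7; EF_Task 6 = 7+11 = 18
ES_Task 7 = max(EF_Task 1=5, EF_Task 4=27, EF_Task 5=22, EF_Task 6=18) = 27; EF_Task 7 = 27+8 = 35
Expected project duration μ = 35 days. Critical path: Task 2 → Task 3 → Task 4 → Task 7.

Variance along critical path = 4.000 + 1.778 + 2.778 + 9.000 = 17.556; σ = √17.556 = 4.190 days.
Z = (33 − 35) / 4.190 = -0.477
P(T ≤ 33) = Φ(-0.477) ≈ 0.317

0.317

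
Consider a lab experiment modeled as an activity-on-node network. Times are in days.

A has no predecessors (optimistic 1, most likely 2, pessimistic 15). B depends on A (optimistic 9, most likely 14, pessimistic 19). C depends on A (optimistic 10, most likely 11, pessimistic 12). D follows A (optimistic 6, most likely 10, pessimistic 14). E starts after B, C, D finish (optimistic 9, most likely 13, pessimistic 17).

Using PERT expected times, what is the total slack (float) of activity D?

te_A = (1 + 4·2 + 15)/6 = 24/6 = 4
te_B = (9 + 4·14 + 19)/6 = 84/6 = 14
te_C = (10 + 4·11 + 12)/6 = 66/6 = 11
te_D = (6 + 4·10 + 14)/6 = 60/6 = 10
te_E = (9 + 4·13 + 17)/6 = 78/6 = 13

Forward pass:
ES_A = 0; EF_A = 4
ES_B = 4; EF_B = 4+14 = 18
ES_C = 4; EF_C = 4+11 = 15
ES_D = 4; EF_D = 4+10 = 14
ES_E = max(EF_B=18, EF_C=15, EF_D=14) = 18; EF_E = 18+13 = 31
Expected project duration μ = 31 days. Critical path: A → B → E.

Backward pass:
LF_E = 31; LS_E = 31−13 = 18
LF_D = LS_E = 18; LS_D = 18−10 = 8
LF_C = LS_E = 18; LS_C = 18−11 = 7
LF_B = LS_E = 18; LS_B = 18−14 = 4
LF_A = min(LS_B=4, LS_C=7, LS_D=8) = 4; LS_A = 4−4 = 0
Slack_D = LS_D − ES_D = 8 − 4 = 4

4 days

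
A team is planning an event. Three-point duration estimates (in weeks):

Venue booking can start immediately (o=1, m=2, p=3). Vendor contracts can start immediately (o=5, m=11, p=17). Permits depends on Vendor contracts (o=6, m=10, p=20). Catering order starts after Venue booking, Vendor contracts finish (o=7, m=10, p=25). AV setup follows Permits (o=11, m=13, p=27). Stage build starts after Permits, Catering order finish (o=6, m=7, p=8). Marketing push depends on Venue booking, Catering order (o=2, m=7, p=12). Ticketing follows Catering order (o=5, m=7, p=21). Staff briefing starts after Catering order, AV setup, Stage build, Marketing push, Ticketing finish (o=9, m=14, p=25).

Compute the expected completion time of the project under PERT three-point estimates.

52 weeks

te_Venue booking = (1 + 4·2 + 3)/6 = 12/6 = 2
te_Vendor contracts = (5 + 4·11 + 17)/6 = 66/6 = 11
te_Permits = (6 + 4·10 + 20)/6 = 66/6 = 11
te_Catering order = (7 + 4·10 + 25)/6 = 72/6 = 12
te_AV setup = (11 + 4·13 + 27)/6 = 90/6 = 15
te_Stage build = (6 + 4·7 + 8)/6 = 42/6 = 7
te_Marketing push = (2 + 4·7 + 12)/6 = 42/6 = 7
te_Ticketing = (5 + 4·7 + 21)/6 = 54/6 = 9
te_Staff briefing = (9 + 4·14 + 25)/6 = 90/6 = 15

Forward pass:
ES_Venue booking = 0; EF_Venue booking = 2
ES_Vendor contracts = 0; EF_Vendor contracts = 11
ES_Permits = 11; EF_Permits = 11+11 = 22
ES_Catering order = max(EF_Venue booking=2, EF_Vendor contracts=11) = 11; EF_Catering order = 11+12 = 23
ES_AV setup = 22; EF_AV setup = 22+15 = 37
ES_Stage build = max(EF_Permits=22, EF_Catering order=23) = 23; EF_Stage build = 23+7 = 30
ES_Marketing push = max(EF_Venue booking=2, EF_Catering order=23) = 23; EF_Marketing push = 23+7 = 30
ES_Ticketing = 23; EF_Ticketing = 23+9 = 32
ES_Staff briefing = max(EF_Catering order=23, EF_AV setup=37, EF_Stage build=30, EF_Marketing push=30, EF_Ticketing=32) = 37; EF_Staff briefing = 37+15 = 52
Expected project duration μ = 52 weeks. Critical path: Vendor contracts → Permits → AV setup → Staff briefing.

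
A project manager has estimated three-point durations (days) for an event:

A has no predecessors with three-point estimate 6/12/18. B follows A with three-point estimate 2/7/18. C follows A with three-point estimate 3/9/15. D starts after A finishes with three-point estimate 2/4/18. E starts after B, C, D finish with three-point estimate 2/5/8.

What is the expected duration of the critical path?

te_A = (6 + 4·12 + 18)/6 = 72/6 = 12
te_B = (2 + 4·7 + 18)/6 = 48/6 = 8
te_C = (3 + 4·9 + 15)/6 = 54/6 = 9
te_D = (2 + 4·4 + 18)/6 = 36/6 = 6
te_E = (2 + 4·5 + 8)/6 = 30/6 = 5

Forward pass:
ES_A = 0; EF_A = 12
ES_B = 12; EF_B = 12+8 = 20
ES_C = 12; EF_C = 12+9 = 21
ES_D = 12; EF_D = 12+6 = 18
ES_E = max(EF_B=20, EF_C=21, EF_D=18) = 21; EF_E = 21+5 = 26
Expected project duration μ = 26 days. Critical path: A → C → E.

26 days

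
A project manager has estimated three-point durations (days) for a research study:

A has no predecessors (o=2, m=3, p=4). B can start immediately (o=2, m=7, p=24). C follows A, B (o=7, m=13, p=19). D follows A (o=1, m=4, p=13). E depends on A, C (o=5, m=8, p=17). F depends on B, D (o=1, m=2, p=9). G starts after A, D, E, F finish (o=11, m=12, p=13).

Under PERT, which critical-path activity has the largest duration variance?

te_A = (2 + 4·3 + 4)/6 = 18/6 = 3; σ²_A = ((4−2)/6)² = 0.111
te_B = (2 + 4·7 + 24)/6 = 54/6 = 9; σ²_B = ((24−2)/6)² = 13.444
te_C = (7 + 4·13 + 19)/6 = 78/6 = 13; σ²_C = ((19−7)/6)² = 4.000
te_D = (1 + 4·4 + 13)/6 = 30/6 = 5; σ²_D = ((13−1)/6)² = 4.000
te_E = (5 + 4·8 + 17)/6 = 54/6 = 9; σ²_E = ((17−5)/6)² = 4.000
te_F = (1 + 4·2 + 9)/6 = 18/6 = 3; σ²_F = ((9−1)/6)² = 1.778
te_G = (11 + 4·12 + 13)/6 = 72/6 = 12; σ²_G = ((13−11)/6)² = 0.111

Forward pass:
ES_A = 0; EF_A = 3
ES_B = 0; EF_B = 9
ES_C = max(EF_A=3, EF_B=9) = 9; EF_C = 9+13 = 22
ES_D = 3; EF_D = 3+5 = 8
ES_E = max(EF_A=3, EF_C=22) = 22; EF_E = 22+9 = 31
ES_F = max(EF_B=9, EF_D=8) = 9; EF_F = 9+3 = 12
ES_G = max(EF_A=3, EF_D=8, EF_E=31, EF_F=12) = 31; EF_G = 31+12 = 43
Expected project duration μ = 43 days. Critical path: B → C → E → G.

Variances on critical path: σ²_B=13.444, σ²_C=4.000, σ²_E=4.000, σ²_G=0.111.
Largest is σ²_B = 13.444.

B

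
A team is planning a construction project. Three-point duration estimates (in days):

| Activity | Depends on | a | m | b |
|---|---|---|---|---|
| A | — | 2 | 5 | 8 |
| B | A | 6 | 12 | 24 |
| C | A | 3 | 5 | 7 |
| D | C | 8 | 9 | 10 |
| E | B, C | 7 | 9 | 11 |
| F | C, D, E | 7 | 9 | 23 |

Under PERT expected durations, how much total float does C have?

te_A = (2 + 4·5 + 8)/6 = 30/6 = 5
te_B = (6 + 4·12 + 24)/6 = 78/6 = 13
te_C = (3 + 4·5 + 7)/6 = 30/6 = 5
te_D = (8 + 4·9 + 10)/6 = 54/6 = 9
te_E = (7 + 4·9 + 11)/6 = 54/6 = 9
te_F = (7 + 4·9 + 23)/6 = 66/6 = 11

Forward pass:
ES_A = 0; EF_A = 5
ES_B = 5; EF_B = 5+13 = 18
ES_C = 5; EF_C = 5+5 = 10
ES_D = 10; EF_D = 10+9 = 19
ES_E = max(EF_B=18, EF_C=10) = 18; EF_E = 18+9 = 27
ES_F = max(EF_C=10, EF_D=19, EF_E=27) = 27; EF_F = 27+11 = 38
Expected project duration μ = 38 days. Critical path: A → B → E → F.

Backward pass:
LF_F = 38; LS_F = 38−11 = 27
LF_E = LS_F = 27; LS_E = 27−9 = 18
LF_D = LS_F = 27; LS_D = 27−9 = 18
LF_C = min(LS_D=18, LS_E=18, LS_F=27) = 18; LS_C = 18−5 = 13
LF_B = LS_E = 18; LS_B = 18−13 = 5
LF_A = min(LS_B=5, LS_C=13) = 5; LS_A = 5−5 = 0
Slack_C = LS_C − ES_C = 13 − 5 = 8

8 days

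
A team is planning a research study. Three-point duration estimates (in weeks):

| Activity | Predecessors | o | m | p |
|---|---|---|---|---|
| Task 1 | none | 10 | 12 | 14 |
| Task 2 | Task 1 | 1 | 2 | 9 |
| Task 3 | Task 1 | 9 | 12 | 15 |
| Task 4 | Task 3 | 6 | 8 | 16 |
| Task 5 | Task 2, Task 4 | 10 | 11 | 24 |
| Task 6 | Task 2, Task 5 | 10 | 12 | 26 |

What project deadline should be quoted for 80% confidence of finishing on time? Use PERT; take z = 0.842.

te_Task 1 = (10 + 4·12 + 14)/6 = 72/6 = 12; σ²_Task 1 = ((14−10)/6)² = 0.444
te_Task 2 = (1 + 4·2 + 9)/6 = 18/6 = 3; σ²_Task 2 = ((9−1)/6)² = 1.778
te_Task 3 = (9 + 4·12 + 15)/6 = 72/6 = 12; σ²_Task 3 = ((15−9)/6)² = 1.000
te_Task 4 = (6 + 4·8 + 16)/6 = 54/6 = 9; σ²_Task 4 = ((16−6)/6)² = 2.778
te_Task 5 = (10 + 4·11 + 24)/6 = 78/6 = 13; σ²_Task 5 = ((24−10)/6)² = 5.444
te_Task 6 = (10 + 4·12 + 26)/6 = 84/6 = 14; σ²_Task 6 = ((26−10)/6)² = 7.111

Forward pass:
ES_Task 1 = 0; EF_Task 1 = 12
ES_Task 2 = 12; EF_Task 2 = 12+3 = 15
ES_Task 3 = 12; EF_Task 3 = 12+12 = 24
ES_Task 4 = 24; EF_Task 4 = 24+9 = 33
ES_Task 5 = max(EF_Task 2=15, EF_Task 4=33) = 33; EF_Task 5 = 33+13 = 46
ES_Task 6 = max(EF_Task 2=15, EF_Task 5=46) = 46; EF_Task 6 = 46+14 = 60
Expected project duration μ = 60 weeks. Critical path: Task 1 → Task 3 → Task 4 → Task 5 → Task 6.

Variance along critical path = 0.444 + 1.000 + 2.778 + 5.444 + 7.111 = 16.778; σ = 4.096 weeks.
D = μ + z·σ = 60 + 0.842·4.096 = 63.4 weeks

63.4 weeks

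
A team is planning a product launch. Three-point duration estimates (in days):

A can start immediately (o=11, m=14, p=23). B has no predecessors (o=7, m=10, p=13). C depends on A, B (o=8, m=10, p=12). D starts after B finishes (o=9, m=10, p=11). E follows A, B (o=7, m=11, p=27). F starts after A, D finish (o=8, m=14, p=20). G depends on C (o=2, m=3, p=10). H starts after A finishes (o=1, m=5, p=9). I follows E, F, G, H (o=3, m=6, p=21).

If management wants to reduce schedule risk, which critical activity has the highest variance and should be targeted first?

I

te_A = (11 + 4·14 + 23)/6 = 90/6 = 15; σ²_A = ((23−11)/6)² = 4.000
te_B = (7 + 4·10 + 13)/6 = 60/6 = 10; σ²_B = ((13−7)/6)² = 1.000
te_C = (8 + 4·10 + 12)/6 = 60/6 = 10; σ²_C = ((12−8)/6)² = 0.444
te_D = (9 + 4·10 + 11)/6 = 60/6 = 10; σ²_D = ((11−9)/6)² = 0.111
te_E = (7 + 4·11 + 27)/6 = 78/6 = 13; σ²_E = ((27−7)/6)² = 11.111
te_F = (8 + 4·14 + 20)/6 = 84/6 = 14; σ²_F = ((20−8)/6)² = 4.000
te_G = (2 + 4·3 + 10)/6 = 24/6 = 4; σ²_G = ((10−2)/6)² = 1.778
te_H = (1 + 4·5 + 9)/6 = 30/6 = 5; σ²_H = ((9−1)/6)² = 1.778
te_I = (3 + 4·6 + 21)/6 = 48/6 = 8; σ²_I = ((21−3)/6)² = 9.000

Forward pass:
ES_A = 0; EF_A = 15
ES_B = 0; EF_B = 10
ES_C = max(EF_A=15, EF_B=10) = 15; EF_C = 15+10 = 25
ES_D = 10; EF_D = 10+10 = 20
ES_E = max(EF_A=15, EF_B=10) = 15; EF_E = 15+13 = 28
ES_F = max(EF_A=15, EF_D=20) = 20; EF_F = 20+14 = 34
ES_G = 25; EF_G = 25+4 = 29
ES_H = 15; EF_H = 15+5 = 20
ES_I = max(EF_E=28, EF_F=34, EF_G=29, EF_H=20) = 34; EF_I = 34+8 = 42
Expected project duration μ = 42 days. Critical path: B → D → F → I.

Variances on critical path: σ²_B=1.000, σ²_D=0.111, σ²_F=4.000, σ²_I=9.000.
Largest is σ²_I = 9.000.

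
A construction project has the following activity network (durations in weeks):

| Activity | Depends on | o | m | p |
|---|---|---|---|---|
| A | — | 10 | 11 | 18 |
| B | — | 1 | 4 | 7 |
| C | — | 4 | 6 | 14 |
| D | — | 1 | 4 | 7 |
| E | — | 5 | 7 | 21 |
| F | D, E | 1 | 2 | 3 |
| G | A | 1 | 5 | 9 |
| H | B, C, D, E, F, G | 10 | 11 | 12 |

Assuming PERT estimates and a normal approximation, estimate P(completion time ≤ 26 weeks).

0.148

te_A = (10 + 4·11 + 18)/6 = 72/6 = 12; σ²_A = ((18−10)/6)² = 1.778
te_B = (1 + 4·4 + 7)/6 = 24/6 = 4; σ²_B = ((7−1)/6)² = 1.000
te_C = (4 + 4·6 + 14)/6 = 42/6 = 7; σ²_C = ((14−4)/6)² = 2.778
te_D = (1 + 4·4 + 7)/6 = 24/6 = 4; σ²_D = ((7−1)/6)² = 1.000
te_E = (5 + 4·7 + 21)/6 = 54/6 = 9; σ²_E = ((21−5)/6)² = 7.111
te_F = (1 + 4·2 + 3)/6 = 12/6 = 2; σ²_F = ((3−1)/6)² = 0.111
te_G = (1 + 4·5 + 9)/6 = 30/6 = 5; σ²_G = ((9−1)/6)² = 1.778
te_H = (10 + 4·11 + 12)/6 = 66/6 = 11; σ²_H = ((12−10)/6)² = 0.111

Forward pass:
ES_A = 0; EF_A = 12
ES_B = 0; EF_B = 4
ES_C = 0; EF_C = 7
ES_D = 0; EF_D = 4
ES_E = 0; EF_E = 9
ES_F = max(EF_D=4, EF_E=9) = 9; EF_F = 9+2 = 11
ES_G = 12; EF_G = 12+5 = 17
ES_H = max(EF_B=4, EF_C=7, EF_D=4, EF_E=9, EF_F=11, EF_G=17) = 17; EF_H = 17+11 = 28
Expected project duration μ = 28 weeks. Critical path: A → G → H.

Variance along critical path = 1.778 + 1.778 + 0.111 = 3.667; σ = √3.667 = 1.915 weeks.
Z = (26 − 28) / 1.915 = -1.044
P(T ≤ 26) = Φ(-1.044) ≈ 0.148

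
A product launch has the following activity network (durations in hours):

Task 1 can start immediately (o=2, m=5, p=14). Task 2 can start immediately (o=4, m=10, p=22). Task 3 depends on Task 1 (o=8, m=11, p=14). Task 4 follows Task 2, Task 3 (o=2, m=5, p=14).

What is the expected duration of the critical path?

23 hours

te_Task 1 = (2 + 4·5 + 14)/6 = 36/6 = 6
te_Task 2 = (4 + 4·10 + 22)/6 = 66/6 = 11
te_Task 3 = (8 + 4·11 + 14)/6 = 66/6 = 11
te_Task 4 = (2 + 4·5 + 14)/6 = 36/6 = 6

Forward pass:
ES_Task 1 = 0; EF_Task 1 = 6
ES_Task 2 = 0; EF_Task 2 = 11
ES_Task 3 = 6; EF_Task 3 = 6+11 = 17
ES_Task 4 = max(EF_Task 2=11, EF_Task 3=17) = 17; EF_Task 4 = 17+6 = 23
Expected project duration μ = 23 hours. Critical path: Task 1 → Task 3 → Task 4.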